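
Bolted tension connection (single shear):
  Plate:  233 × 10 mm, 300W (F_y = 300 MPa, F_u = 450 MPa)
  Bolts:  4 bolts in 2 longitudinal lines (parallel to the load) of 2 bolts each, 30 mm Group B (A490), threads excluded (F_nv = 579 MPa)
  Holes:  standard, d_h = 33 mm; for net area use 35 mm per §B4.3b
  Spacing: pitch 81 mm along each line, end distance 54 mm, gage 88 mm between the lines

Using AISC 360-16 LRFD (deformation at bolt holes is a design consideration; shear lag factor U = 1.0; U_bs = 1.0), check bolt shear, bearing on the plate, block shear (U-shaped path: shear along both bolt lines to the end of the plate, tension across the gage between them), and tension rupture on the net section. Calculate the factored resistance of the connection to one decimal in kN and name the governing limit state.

513.0 kN (block shear governs)

Bolt shear: A_b = π(30)²/4 = 706.86 mm². φR_n = 0.75 × 579 × 706.86 × 4 × 1 = 1227.8 kN.
Bearing (10 mm plate, F_u = 450 MPa): end bolts L_c = 54 − 33/2 = 37.5, R_n = min(1.2×37.5×10×450, 2.4×30×10×450) = 202.5 kN/bolt; interior L_c = 81 − 33 = 48, R_n = 259.2 kN/bolt. φR_n = 0.75 × (2×202.5 + 2×259.2) = 692.6 kN.
Block shear: shear path 2×[54+1×81] = 2×135 mm, A_gv = 2700, A_nv = 2×(135 − 1.5×35)×10 = 1650 mm²; tension across gage: (88 − 1×35)×10 = 530 mm². R_n = min(0.6×450×1650, 0.6×300×2700) + 1.0×450×530 = min(445.5, 486) + 238.5 = 684 kN. φR_n = 0.75 × 684 = 513.0 kN.
Tension rupture (net): A_n = (233 − 2×35)×10 = 1630 mm² (U = 1.0, A_e = A_n). φR_n = 0.75 × 450 × 1630 = 550.1 kN.
Governing: min(1227.8, 692.6, 513.0, 550.1) = 513.0 kN → block shear.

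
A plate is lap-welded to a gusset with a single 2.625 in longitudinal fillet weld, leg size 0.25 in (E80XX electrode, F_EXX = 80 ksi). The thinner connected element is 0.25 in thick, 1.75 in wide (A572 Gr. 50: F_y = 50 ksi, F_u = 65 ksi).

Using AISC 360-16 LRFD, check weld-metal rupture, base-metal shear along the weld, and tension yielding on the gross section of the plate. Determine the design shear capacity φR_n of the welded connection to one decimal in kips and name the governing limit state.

16.7 kips (weld metal governs)

Weld metal: throat = 0.707×0.25 = 0.17675 in, L = 2.625 in. φR_n = 0.75 × 0.6 × 80 × 0.17675 × 2.625 = 16.7 kips.
Base metal shear (0.25 in plate): yield φR_n = 1.0×0.6×50×0.25×2.625 = 19.7 kips; rupture φR_n = 0.75×0.6×65×0.25×2.625 = 19.2 kips; take 19.2 kips (rupture).
Tension yield (gross): A_g = 1.75×0.25 = 0.4375 in². φR_n = 0.90 × 50 × 0.4375 = 19.7 kips.
Governing: min(16.7, 19.2, 19.7) = 16.7 kips → weld metal.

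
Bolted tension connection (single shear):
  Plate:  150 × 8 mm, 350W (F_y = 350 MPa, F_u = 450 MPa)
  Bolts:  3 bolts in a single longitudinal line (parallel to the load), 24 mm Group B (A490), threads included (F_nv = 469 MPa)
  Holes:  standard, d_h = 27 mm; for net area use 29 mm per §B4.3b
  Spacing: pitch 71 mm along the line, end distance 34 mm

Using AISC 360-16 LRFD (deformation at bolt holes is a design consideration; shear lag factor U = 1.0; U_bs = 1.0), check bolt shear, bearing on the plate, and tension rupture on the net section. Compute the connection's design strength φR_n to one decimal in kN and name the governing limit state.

326.7 kN (net-section rupture governs)

Bolt shear: A_b = π(24)²/4 = 452.39 mm². φR_n = 0.75 × 469 × 452.39 × 3 × 1 = 477.4 kN.
Bearing (8 mm plate, F_u = 450 MPa): end bolts L_c = 34 − 27/2 = 20.5, R_n = min(1.2×20.5×8×450, 2.4×24×8×450) = 88.56 kN/bolt; interior L_c = 71 − 27 = 44, R_n = 190.08 kN/bolt. φR_n = 0.75 × (1×88.56 + 2×190.08) = 351.5 kN.
Tension rupture (net): A_n = (150 − 1×29)×8 = 968 mm² (U = 1.0, A_e = A_n). φR_n = 0.75 × 450 × 968 = 326.7 kN.
Governing: min(477.4, 351.5, 326.7) = 326.7 kN → net-section rupture.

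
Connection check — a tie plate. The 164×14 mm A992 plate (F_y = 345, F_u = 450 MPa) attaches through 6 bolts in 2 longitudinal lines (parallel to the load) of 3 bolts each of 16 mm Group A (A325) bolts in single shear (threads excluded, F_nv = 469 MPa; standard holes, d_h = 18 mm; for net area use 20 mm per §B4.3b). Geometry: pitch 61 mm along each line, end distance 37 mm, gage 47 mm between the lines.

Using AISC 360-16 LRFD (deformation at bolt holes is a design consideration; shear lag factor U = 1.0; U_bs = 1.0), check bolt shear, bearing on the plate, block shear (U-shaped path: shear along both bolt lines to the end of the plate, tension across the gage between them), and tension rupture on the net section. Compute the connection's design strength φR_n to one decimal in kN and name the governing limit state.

Bolt shear: A_b = π(16)²/4 = 201.06 mm². φR_n = 0.75 × 469 × 201.06 × 6 × 1 = 424.3 kN.
Bearing (14 mm plate, F_u = 450 MPa): end bolts L_c = 37 − 18/2 = 28, R_n = min(1.2×28×14×450, 2.4×16×14×450) = 211.68 kN/bolt; interior L_c = 61 − 18 = 43, R_n = 241.92 kN/bolt. φR_n = 0.75 × (2×211.68 + 4×241.92) = 1043.3 kN.
Block shear: shear path 2×[37+2×61] = 2×159 mm, A_gv = 4452, A_nv = 2×(159 − 2.5×20)×14 = 3052 mm²; tension across gage: (47 − 1×20)×14 = 378 mm². R_n = min(0.6×450×3052, 0.6×345×4452) + 1.0×450×378 = min(824.04, 921.56) + 170.1 = 994.14 kN. φR_n = 0.75 × 994.14 = 745.6 kN.
Tension rupture (net): A_n = (164 − 2×20)×14 = 1736 mm² (U = 1.0, A_e = A_n). φR_n = 0.75 × 450 × 1736 = 585.9 kN.
Governing: min(424.3, 1043.3, 745.6, 585.9) = 424.3 kN → bolt shear.

424.3 kN (bolt shear governs)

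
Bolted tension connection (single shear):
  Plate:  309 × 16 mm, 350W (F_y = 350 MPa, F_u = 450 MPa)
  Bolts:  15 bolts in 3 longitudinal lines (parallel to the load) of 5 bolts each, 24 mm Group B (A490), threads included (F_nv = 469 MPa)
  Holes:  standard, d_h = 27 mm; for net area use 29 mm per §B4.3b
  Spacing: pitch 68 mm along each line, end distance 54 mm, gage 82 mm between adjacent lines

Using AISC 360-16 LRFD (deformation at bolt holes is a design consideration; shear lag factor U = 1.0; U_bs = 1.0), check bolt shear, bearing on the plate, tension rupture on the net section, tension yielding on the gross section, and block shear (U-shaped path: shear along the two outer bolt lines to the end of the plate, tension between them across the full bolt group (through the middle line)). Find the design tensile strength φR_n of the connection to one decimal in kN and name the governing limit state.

1198.8 kN (net-section rupture governs)

Bolt shear: A_b = π(24)²/4 = 452.39 mm². φR_n = 0.75 × 469 × 452.39 × 15 × 1 = 2386.9 kN.
Bearing (16 mm plate, F_u = 450 MPa): end bolts L_c = 54 − 27/2 = 40.5, R_n = min(1.2×40.5×16×450, 2.4×24×16×450) = 349.92 kN/bolt; interior L_c = 68 − 27 = 41, R_n = 354.24 kN/bolt. φR_n = 0.75 × (3×349.92 + 12×354.24) = 3975.5 kN.
Tension rupture (net): A_n = (309 − 3×29)×16 = 3552 mm² (U = 1.0, A_e = A_n). φR_n = 0.75 × 450 × 3552 = 1198.8 kN.
Tension yield (gross): A_g = 309×16 = 4944 mm². φR_n = 0.90 × 350 × 4944 = 1557.4 kN.
Block shear: shear path 2×[54+4×68] = 2×326 mm, A_gv = 10432, A_nv = 2×(326 − 4.5×29)×16 = 6256 mm²; tension across gage: (164 − 2×29)×16 = 1696 mm². R_n = min(0.6×450×6256, 0.6×350×10432) + 1.0×450×1696 = min(1689.1, 2190.7) + 763.2 = 2452.3 kN. φR_n = 0.75 × 2452.3 = 1839.2 kN.
Governing: min(2386.9, 3975.5, 1198.8, 1557.4, 1839.2) = 1198.8 kN → net-section rupture.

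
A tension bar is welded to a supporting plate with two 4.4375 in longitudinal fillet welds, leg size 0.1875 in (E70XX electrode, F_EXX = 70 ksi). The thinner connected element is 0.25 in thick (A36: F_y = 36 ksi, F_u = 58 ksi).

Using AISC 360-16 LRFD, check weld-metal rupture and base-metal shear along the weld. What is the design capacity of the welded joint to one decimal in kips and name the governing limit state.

37.1 kips (weld metal governs)

Weld metal: throat = 0.707×0.1875 = 0.13256 in, L = 2×4.4375 = 8.875 in. φR_n = 0.75 × 0.6 × 70 × 0.13256 × 8.875 = 37.1 kips.
Base metal shear (0.25 in plate): yield φR_n = 1.0×0.6×36×0.25×8.875 = 47.9 kips; rupture φR_n = 0.75×0.6×58×0.25×8.875 = 57.9 kips; take 47.9 kips (yield).
Governing: min(37.1, 47.9) = 37.1 kips → weld metal.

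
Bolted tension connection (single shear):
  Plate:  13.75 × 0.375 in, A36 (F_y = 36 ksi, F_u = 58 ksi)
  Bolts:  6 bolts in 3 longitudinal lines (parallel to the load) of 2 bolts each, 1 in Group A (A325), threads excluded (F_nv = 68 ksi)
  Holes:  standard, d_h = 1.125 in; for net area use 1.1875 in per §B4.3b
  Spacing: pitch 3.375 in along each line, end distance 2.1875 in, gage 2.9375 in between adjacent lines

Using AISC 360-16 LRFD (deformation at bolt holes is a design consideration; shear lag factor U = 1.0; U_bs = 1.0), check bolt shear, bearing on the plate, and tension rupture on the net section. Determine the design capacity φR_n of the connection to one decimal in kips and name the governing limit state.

Bolt shear: A_b = π(1)²/4 = 0.7854 in². φR_n = 0.75 × 68 × 0.7854 × 6 × 1 = 240.3 kips.
Bearing (0.375 in plate, F_u = 58 ksi): end bolts L_c = 2.1875 − 1.125/2 = 1.625, R_n = min(1.2×1.625×0.375×58, 2.4×1×0.375×58) = 42.413 kips/bolt; interior L_c = 3.375 − 1.125 = 2.25, R_n = 52.2 kips/bolt. φR_n = 0.75 × (3×42.413 + 3×52.2) = 212.9 kips.
Tension rupture (net): A_n = (13.75 − 3×1.1875)×0.375 = 3.8203 in² (U = 1.0, A_e = A_n). φR_n = 0.75 × 58 × 3.8203 = 166.2 kips.
Governing: min(240.3, 212.9, 166.2) = 166.2 kips → net-section rupture.

166.2 kips (net-section rupture governs)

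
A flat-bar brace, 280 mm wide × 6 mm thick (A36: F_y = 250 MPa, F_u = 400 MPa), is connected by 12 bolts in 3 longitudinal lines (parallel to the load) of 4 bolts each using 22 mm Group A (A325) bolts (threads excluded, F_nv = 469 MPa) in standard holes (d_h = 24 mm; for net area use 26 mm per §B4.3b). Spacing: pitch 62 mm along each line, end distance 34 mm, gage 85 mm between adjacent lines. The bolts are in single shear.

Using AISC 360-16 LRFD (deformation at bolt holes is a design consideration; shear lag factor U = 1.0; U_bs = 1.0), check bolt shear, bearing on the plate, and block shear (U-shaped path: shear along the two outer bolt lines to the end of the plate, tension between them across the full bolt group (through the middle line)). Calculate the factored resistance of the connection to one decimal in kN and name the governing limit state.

491.0 kN (block shear governs)

Bolt shear: A_b = π(22)²/4 = 380.13 mm². φR_n = 0.75 × 469 × 380.13 × 12 × 1 = 1604.5 kN.
Bearing (6 mm plate, F_u = 400 MPa): end bolts L_c = 34 − 24/2 = 22, R_n = min(1.2×22×6×400, 2.4×22×6×400) = 63.36 kN/bolt; interior L_c = 62 − 24 = 38, R_n = 109.44 kN/bolt. φR_n = 0.75 × (3×63.36 + 9×109.44) = 881.3 kN.
Block shear: shear path 2×[34+3×62] = 2×220 mm, A_gv = 2640, A_nv = 2×(220 − 3.5×26)×6 = 1548 mm²; tension across gage: (170 − 2×26)×6 = 708 mm². R_n = min(0.6×400×1548, 0.6×250×2640) + 1.0×400×708 = min(371.52, 396) + 283.2 = 654.72 kN. φR_n = 0.75 × 654.72 = 491.0 kN.
Governing: min(1604.5, 881.3, 491.0) = 491.0 kN → block shear.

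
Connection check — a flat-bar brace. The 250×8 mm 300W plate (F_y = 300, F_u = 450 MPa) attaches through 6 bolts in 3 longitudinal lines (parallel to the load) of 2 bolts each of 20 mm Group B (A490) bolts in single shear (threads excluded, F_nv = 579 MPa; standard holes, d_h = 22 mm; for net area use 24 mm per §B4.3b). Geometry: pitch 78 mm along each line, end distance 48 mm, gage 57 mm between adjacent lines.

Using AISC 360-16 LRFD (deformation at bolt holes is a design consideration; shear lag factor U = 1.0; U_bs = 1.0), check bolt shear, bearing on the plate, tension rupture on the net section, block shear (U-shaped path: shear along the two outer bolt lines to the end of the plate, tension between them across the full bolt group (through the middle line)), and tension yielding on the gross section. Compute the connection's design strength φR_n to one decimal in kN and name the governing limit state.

450.4 kN (block shear governs)

Bolt shear: A_b = π(20)²/4 = 314.16 mm². φR_n = 0.75 × 579 × 314.16 × 6 × 1 = 818.5 kN.
Bearing (8 mm plate, F_u = 450 MPa): end bolts L_c = 48 − 22/2 = 37, R_n = min(1.2×37×8×450, 2.4×20×8×450) = 159.84 kN/bolt; interior L_c = 78 − 22 = 56, R_n = 172.8 kN/bolt. φR_n = 0.75 × (3×159.84 + 3×172.8) = 748.4 kN.
Tension rupture (net): A_n = (250 − 3×24)×8 = 1424 mm² (U = 1.0, A_e = A_n). φR_n = 0.75 × 450 × 1424 = 480.6 kN.
Block shear: shear path 2×[48+1×78] = 2×126 mm, A_gv = 2016, A_nv = 2×(126 − 1.5×24)×8 = 1440 mm²; tension across gage: (114 − 2×24)×8 = 528 mm². R_n = min(0.6×450×1440, 0.6×300×2016) + 1.0×450×528 = min(388.8, 362.88) + 237.6 = 600.48 kN. φR_n = 0.75 × 600.48 = 450.4 kN.
Tension yield (gross): A_g = 250×8 = 2000 mm². φR_n = 0.90 × 300 × 2000 = 540.0 kN.
Governing: min(818.5, 748.4, 480.6, 450.4, 540.0) = 450.4 kN → block shear.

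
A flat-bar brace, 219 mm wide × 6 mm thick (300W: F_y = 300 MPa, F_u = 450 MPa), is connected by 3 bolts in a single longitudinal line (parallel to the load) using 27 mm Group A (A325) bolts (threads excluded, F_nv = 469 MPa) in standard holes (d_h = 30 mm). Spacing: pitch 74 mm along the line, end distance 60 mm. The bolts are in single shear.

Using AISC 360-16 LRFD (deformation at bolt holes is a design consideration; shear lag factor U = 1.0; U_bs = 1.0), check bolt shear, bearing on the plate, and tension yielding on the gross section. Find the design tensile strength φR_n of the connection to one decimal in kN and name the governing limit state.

323.2 kN (bearing governs)

Bolt shear: A_b = π(27)²/4 = 572.56 mm². φR_n = 0.75 × 469 × 572.56 × 3 × 1 = 604.2 kN.
Bearing (6 mm plate, F_u = 450 MPa): end bolts L_c = 60 − 30/2 = 45, R_n = min(1.2×45×6×450, 2.4×27×6×450) = 145.8 kN/bolt; interior L_c = 74 − 30 = 44, R_n = 142.56 kN/bolt. φR_n = 0.75 × (1×145.8 + 2×142.56) = 323.2 kN.
Tension yield (gross): A_g = 219×6 = 1314 mm². φR_n = 0.90 × 300 × 1314 = 354.8 kN.
Governing: min(604.2, 323.2, 354.8) = 323.2 kN → bearing.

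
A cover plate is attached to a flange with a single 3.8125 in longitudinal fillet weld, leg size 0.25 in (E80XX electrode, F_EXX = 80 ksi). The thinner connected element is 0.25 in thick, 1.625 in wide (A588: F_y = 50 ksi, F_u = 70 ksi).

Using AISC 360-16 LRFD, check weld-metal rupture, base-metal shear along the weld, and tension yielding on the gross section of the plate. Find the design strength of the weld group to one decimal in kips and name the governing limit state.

18.3 kips (gross-section yield governs)

Weld metal: throat = 0.707×0.25 = 0.17675 in, L = 3.8125 in. φR_n = 0.75 × 0.6 × 80 × 0.17675 × 3.8125 = 24.3 kips.
Base metal shear (0.25 in plate): yield φR_n = 1.0×0.6×50×0.25×3.8125 = 28.6 kips; rupture φR_n = 0.75×0.6×70×0.25×3.8125 = 30.0 kips; take 28.6 kips (yield).
Tension yield (gross): A_g = 1.625×0.25 = 0.40625 in². φR_n = 0.90 × 50 × 0.40625 = 18.3 kips.
Governing: min(24.3, 28.6, 18.3) = 18.3 kips → gross-section yield.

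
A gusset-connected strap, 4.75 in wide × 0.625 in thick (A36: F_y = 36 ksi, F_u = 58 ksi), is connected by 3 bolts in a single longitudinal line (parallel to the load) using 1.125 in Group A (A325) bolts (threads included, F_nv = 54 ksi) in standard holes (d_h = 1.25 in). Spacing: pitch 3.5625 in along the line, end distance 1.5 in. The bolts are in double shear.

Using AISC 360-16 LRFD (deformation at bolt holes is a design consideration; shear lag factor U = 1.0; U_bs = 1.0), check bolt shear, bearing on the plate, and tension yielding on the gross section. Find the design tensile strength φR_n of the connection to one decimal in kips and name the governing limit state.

Bolt shear: A_b = π(1.125)²/4 = 0.99402 in². φR_n = 0.75 × 54 × 0.99402 × 3 × 2 = 241.5 kips.
Bearing (0.625 in plate, F_u = 58 ksi): end bolts L_c = 1.5 − 1.25/2 = 0.875, R_n = min(1.2×0.875×0.625×58, 2.4×1.125×0.625×58) = 38.063 kips/bolt; interior L_c = 3.5625 − 1.25 = 2.3125, R_n = 97.875 kips/bolt. φR_n = 0.75 × (1×38.063 + 2×97.875) = 175.4 kips.
Tension yield (gross): A_g = 4.75×0.625 = 2.9688 in². φR_n = 0.90 × 36 × 2.9688 = 96.2 kips.
Governing: min(241.5, 175.4, 96.2) = 96.2 kips → gross-section yield.

96.2 kips (gross-section yield governs)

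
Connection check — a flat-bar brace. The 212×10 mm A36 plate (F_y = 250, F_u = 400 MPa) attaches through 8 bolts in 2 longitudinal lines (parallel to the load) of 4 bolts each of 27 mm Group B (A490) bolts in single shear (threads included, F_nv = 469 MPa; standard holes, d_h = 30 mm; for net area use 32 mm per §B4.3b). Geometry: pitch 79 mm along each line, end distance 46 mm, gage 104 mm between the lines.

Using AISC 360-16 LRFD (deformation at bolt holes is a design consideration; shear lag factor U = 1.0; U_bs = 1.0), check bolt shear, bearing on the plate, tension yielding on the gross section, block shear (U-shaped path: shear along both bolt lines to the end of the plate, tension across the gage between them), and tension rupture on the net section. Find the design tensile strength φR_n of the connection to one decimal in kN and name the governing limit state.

444.0 kN (net-section rupture governs)

Bolt shear: A_b = π(27)²/4 = 572.56 mm². φR_n = 0.75 × 469 × 572.56 × 8 × 1 = 1611.2 kN.
Bearing (10 mm plate, F_u = 400 MPa): end bolts L_c = 46 − 30/2 = 31, R_n = min(1.2×31×10×400, 2.4×27×10×400) = 148.8 kN/bolt; interior L_c = 79 − 30 = 49, R_n = 235.2 kN/bolt. φR_n = 0.75 × (2×148.8 + 6×235.2) = 1281.6 kN.
Tension yield (gross): A_g = 212×10 = 2120 mm². φR_n = 0.90 × 250 × 2120 = 477.0 kN.
Block shear: shear path 2×[46+3×79] = 2×283 mm, A_gv = 5660, A_nv = 2×(283 − 3.5×32)×10 = 3420 mm²; tension across gage: (104 − 1×32)×10 = 720 mm². R_n = min(0.6×400×3420, 0.6×250×5660) + 1.0×400×720 = min(820.8, 849) + 288 = 1108.8 kN. φR_n = 0.75 × 1108.8 = 831.6 kN.
Tension rupture (net): A_n = (212 − 2×32)×10 = 1480 mm² (U = 1.0, A_e = A_n). φR_n = 0.75 × 400 × 1480 = 444.0 kN.
Governing: min(1611.2, 1281.6, 477.0, 831.6, 444.0) = 444.0 kN → net-section rupture.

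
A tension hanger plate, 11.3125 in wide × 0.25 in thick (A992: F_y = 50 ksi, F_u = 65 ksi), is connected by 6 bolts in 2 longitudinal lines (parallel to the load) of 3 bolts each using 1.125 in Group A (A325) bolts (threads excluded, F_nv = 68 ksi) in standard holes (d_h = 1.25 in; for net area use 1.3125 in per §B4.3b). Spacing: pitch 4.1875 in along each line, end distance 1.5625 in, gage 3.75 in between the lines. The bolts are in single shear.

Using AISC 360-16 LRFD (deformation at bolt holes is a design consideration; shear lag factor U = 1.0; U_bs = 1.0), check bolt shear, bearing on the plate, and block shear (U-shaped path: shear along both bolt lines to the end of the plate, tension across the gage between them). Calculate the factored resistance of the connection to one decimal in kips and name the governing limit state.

Bolt shear: A_b = π(1.125)²/4 = 0.99402 in². φR_n = 0.75 × 68 × 0.99402 × 6 × 1 = 304.2 kips.
Bearing (0.25 in plate, F_u = 65 ksi): end bolts L_c = 1.5625 − 1.25/2 = 0.9375, R_n = min(1.2×0.9375×0.25×65, 2.4×1.125×0.25×65) = 18.281 kips/bolt; interior L_c = 4.1875 − 1.25 = 2.9375, R_n = 43.875 kips/bolt. φR_n = 0.75 × (2×18.281 + 4×43.875) = 159.0 kips.
Block shear: shear path 2×[1.5625+2×4.1875] = 2×9.9375 in, A_gv = 4.9688, A_nv = 2×(9.9375 − 2.5×1.3125)×0.25 = 3.3281 in²; tension across gage: (3.75 − 1×1.3125)×0.25 = 0.60938 in². R_n = min(0.6×65×3.3281, 0.6×50×4.9688) + 1.0×65×0.60938 = min(129.8, 149.06) + 39.61 = 169.41 kips. φR_n = 0.75 × 169.41 = 127.1 kips.
Governing: min(304.2, 159.0, 127.1) = 127.1 kips → block shear.

127.1 kips (block shear governs)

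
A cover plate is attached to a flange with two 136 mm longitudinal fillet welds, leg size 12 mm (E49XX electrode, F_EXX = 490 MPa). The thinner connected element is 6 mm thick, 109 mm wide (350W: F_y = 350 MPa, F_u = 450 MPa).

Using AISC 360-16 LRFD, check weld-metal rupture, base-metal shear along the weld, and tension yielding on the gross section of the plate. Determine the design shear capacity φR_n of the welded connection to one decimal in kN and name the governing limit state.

Weld metal: throat = 0.707×12 = 8.484 mm, L = 2×136 = 272 mm. φR_n = 0.75 × 0.6 × 490 × 8.484 × 272 = 508.8 kN.
Base metal shear (6 mm plate): yield φR_n = 1.0×0.6×350×6×272 = 342.7 kN; rupture φR_n = 0.75×0.6×450×6×272 = 330.5 kN; take 330.5 kN (rupture).
Tension yield (gross): A_g = 109×6 = 654 mm². φR_n = 0.90 × 350 × 654 = 206.0 kN.
Governing: min(508.8, 330.5, 206.0) = 206.0 kN → gross-section yield.

206.0 kN (gross-section yield governs)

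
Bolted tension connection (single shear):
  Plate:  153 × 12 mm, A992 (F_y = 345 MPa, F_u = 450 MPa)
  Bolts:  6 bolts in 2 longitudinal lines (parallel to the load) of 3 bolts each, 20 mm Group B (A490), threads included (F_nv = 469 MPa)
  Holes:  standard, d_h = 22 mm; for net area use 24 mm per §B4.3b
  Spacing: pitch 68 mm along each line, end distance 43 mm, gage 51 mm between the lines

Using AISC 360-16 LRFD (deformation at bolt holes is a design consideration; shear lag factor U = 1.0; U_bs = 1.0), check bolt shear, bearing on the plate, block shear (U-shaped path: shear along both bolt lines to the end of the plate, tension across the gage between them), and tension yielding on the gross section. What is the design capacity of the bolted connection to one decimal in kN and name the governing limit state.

570.1 kN (gross-section yield governs)

Bolt shear: A_b = π(20)²/4 = 314.16 mm². φR_n = 0.75 × 469 × 314.16 × 6 × 1 = 663.0 kN.
Bearing (12 mm plate, F_u = 450 MPa): end bolts L_c = 43 − 22/2 = 32, R_n = min(1.2×32×12×450, 2.4×20×12×450) = 207.36 kN/bolt; interior L_c = 68 − 22 = 46, R_n = 259.2 kN/bolt. φR_n = 0.75 × (2×207.36 + 4×259.2) = 1088.6 kN.
Block shear: shear path 2×[43+2×68] = 2×179 mm, A_gv = 4296, A_nv = 2×(179 − 2.5×24)×12 = 2856 mm²; tension across gage: (51 − 1×24)×12 = 324 mm². R_n = min(0.6×450×2856, 0.6×345×4296) + 1.0×450×324 = min(771.12, 889.27) + 145.8 = 916.92 kN. φR_n = 0.75 × 916.92 = 687.7 kN.
Tension yield (gross): A_g = 153×12 = 1836 mm². φR_n = 0.90 × 345 × 1836 = 570.1 kN.
Governing: min(663.0, 1088.6, 687.7, 570.1) = 570.1 kN → gross-section yield.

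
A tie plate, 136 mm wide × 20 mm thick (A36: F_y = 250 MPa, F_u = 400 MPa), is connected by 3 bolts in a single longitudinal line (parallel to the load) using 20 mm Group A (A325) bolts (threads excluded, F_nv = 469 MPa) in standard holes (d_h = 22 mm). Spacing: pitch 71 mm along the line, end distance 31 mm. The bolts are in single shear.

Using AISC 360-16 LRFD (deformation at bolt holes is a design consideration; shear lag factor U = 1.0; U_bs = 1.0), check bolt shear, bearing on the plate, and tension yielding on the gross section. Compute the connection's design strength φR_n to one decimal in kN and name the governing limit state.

Bolt shear: A_b = π(20)²/4 = 314.16 mm². φR_n = 0.75 × 469 × 314.16 × 3 × 1 = 331.5 kN.
Bearing (20 mm plate, F_u = 400 MPa): end bolts L_c = 31 − 22/2 = 20, R_n = min(1.2×20×20×400, 2.4×20×20×400) = 192 kN/bolt; interior L_c = 71 − 22 = 49, R_n = 384 kN/bolt. φR_n = 0.75 × (1×192 + 2×384) = 720.0 kN.
Tension yield (gross): A_g = 136×20 = 2720 mm². φR_n = 0.90 × 250 × 2720 = 612.0 kN.
Governing: min(331.5, 720.0, 612.0) = 331.5 kN → bolt shear.

331.5 kN (bolt shear governs)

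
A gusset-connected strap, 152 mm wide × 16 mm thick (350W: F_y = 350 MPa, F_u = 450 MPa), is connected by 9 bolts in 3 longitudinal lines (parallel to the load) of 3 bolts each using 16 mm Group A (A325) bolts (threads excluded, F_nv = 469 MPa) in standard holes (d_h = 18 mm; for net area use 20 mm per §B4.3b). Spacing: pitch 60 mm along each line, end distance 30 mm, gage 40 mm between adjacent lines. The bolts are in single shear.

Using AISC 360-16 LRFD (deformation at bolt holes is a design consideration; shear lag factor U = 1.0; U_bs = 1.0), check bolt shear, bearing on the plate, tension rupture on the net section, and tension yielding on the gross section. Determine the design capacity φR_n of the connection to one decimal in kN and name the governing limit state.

496.8 kN (net-section rupture governs)

Bolt shear: A_b = π(16)²/4 = 201.06 mm². φR_n = 0.75 × 469 × 201.06 × 9 × 1 = 636.5 kN.
Bearing (16 mm plate, F_u = 450 MPa): end bolts L_c = 30 − 18/2 = 21, R_n = min(1.2×21×16×450, 2.4×16×16×450) = 181.44 kN/bolt; interior L_c = 60 − 18 = 42, R_n = 276.48 kN/bolt. φR_n = 0.75 × (3×181.44 + 6×276.48) = 1652.4 kN.
Tension rupture (net): A_n = (152 − 3×20)×16 = 1472 mm² (U = 1.0, A_e = A_n). φR_n = 0.75 × 450 × 1472 = 496.8 kN.
Tension yield (gross): A_g = 152×16 = 2432 mm². φR_n = 0.90 × 350 × 2432 = 766.1 kN.
Governing: min(636.5, 1652.4, 496.8, 766.1) = 496.8 kN → net-section rupture.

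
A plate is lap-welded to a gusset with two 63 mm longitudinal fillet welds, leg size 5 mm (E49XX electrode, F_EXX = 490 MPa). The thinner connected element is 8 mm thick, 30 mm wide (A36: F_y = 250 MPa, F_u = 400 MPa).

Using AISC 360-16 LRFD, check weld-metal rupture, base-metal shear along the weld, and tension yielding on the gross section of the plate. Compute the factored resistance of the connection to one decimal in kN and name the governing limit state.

54.0 kN (gross-section yield governs)

Weld metal: throat = 0.707×5 = 3.535 mm, L = 2×63 = 126 mm. φR_n = 0.75 × 0.6 × 490 × 3.535 × 126 = 98.2 kN.
Base metal shear (8 mm plate): yield φR_n = 1.0×0.6×250×8×126 = 151.2 kN; rupture φR_n = 0.75×0.6×400×8×126 = 181.4 kN; take 151.2 kN (yield).
Tension yield (gross): A_g = 30×8 = 240 mm². φR_n = 0.90 × 250 × 240 = 54.0 kN.
Governing: min(98.2, 151.2, 54.0) = 54.0 kN → gross-section yield.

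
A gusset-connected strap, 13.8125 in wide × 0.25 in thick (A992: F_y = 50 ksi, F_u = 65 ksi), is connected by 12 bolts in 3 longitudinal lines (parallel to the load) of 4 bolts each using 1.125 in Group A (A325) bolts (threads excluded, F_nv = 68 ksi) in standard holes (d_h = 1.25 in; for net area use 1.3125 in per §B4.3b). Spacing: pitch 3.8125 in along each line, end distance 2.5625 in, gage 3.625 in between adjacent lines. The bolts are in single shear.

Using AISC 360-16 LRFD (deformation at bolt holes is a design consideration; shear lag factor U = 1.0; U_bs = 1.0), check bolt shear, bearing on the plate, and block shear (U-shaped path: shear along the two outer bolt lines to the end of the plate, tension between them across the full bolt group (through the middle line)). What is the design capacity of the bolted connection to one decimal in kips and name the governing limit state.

Bolt shear: A_b = π(1.125)²/4 = 0.99402 in². φR_n = 0.75 × 68 × 0.99402 × 12 × 1 = 608.3 kips.
Bearing (0.25 in plate, F_u = 65 ksi): end bolts L_c = 2.5625 − 1.25/2 = 1.9375, R_n = min(1.2×1.9375×0.25×65, 2.4×1.125×0.25×65) = 37.781 kips/bolt; interior L_c = 3.8125 − 1.25 = 2.5625, R_n = 43.875 kips/bolt. φR_n = 0.75 × (3×37.781 + 9×43.875) = 381.2 kips.
Block shear: shear path 2×[2.5625+3×3.8125] = 2×14 in, A_gv = 7, A_nv = 2×(14 − 3.5×1.3125)×0.25 = 4.7031 in²; tension across gage: (7.25 − 2×1.3125)×0.25 = 1.1563 in². R_n = min(0.6×65×4.7031, 0.6×50×7) + 1.0×65×1.1563 = min(183.42, 210) + 75.16 = 258.58 kips. φR_n = 0.75 × 258.58 = 193.9 kips.
Governing: min(608.3, 381.2, 193.9) = 193.9 kips → block shear.

193.9 kips (block shear governs)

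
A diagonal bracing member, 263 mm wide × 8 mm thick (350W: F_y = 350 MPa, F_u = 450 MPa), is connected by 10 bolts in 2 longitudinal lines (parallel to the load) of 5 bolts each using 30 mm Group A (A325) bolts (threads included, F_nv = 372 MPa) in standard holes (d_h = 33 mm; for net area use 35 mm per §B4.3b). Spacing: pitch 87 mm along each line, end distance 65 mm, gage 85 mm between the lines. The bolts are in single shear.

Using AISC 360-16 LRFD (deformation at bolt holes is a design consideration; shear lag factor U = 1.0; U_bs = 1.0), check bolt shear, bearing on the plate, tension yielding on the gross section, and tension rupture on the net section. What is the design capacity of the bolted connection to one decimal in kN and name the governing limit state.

Bolt shear: A_b = π(30)²/4 = 706.86 mm². φR_n = 0.75 × 372 × 706.86 × 10 × 1 = 1972.1 kN.
Bearing (8 mm plate, F_u = 450 MPa): end bolts L_c = 65 − 33/2 = 48.5, R_n = min(1.2×48.5×8×450, 2.4×30×8×450) = 209.52 kN/bolt; interior L_c = 87 − 33 = 54, R_n = 233.28 kN/bolt. φR_n = 0.75 × (2×209.52 + 8×233.28) = 1714.0 kN.
Tension yield (gross): A_g = 263×8 = 2104 mm². φR_n = 0.90 × 350 × 2104 = 662.8 kN.
Tension rupture (net): A_n = (263 − 2×35)×8 = 1544 mm² (U = 1.0, A_e = A_n). φR_n = 0.75 × 450 × 1544 = 521.1 kN.
Governing: min(1972.1, 1714.0, 662.8, 521.1) = 521.1 kN → net-section rupture.

521.1 kN (net-section rupture governs)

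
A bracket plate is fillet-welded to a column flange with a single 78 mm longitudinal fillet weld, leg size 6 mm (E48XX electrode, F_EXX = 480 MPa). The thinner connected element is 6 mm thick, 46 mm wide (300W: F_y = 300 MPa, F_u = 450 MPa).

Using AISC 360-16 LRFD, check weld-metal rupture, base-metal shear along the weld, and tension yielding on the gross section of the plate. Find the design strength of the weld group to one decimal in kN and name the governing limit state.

Weld metal: throat = 0.707×6 = 4.242 mm, L = 78 mm. φR_n = 0.75 × 0.6 × 480 × 4.242 × 78 = 71.5 kN.
Base metal shear (6 mm plate): yield φR_n = 1.0×0.6×300×6×78 = 84.2 kN; rupture φR_n = 0.75×0.6×450×6×78 = 94.8 kN; take 84.2 kN (yield).
Tension yield (gross): A_g = 46×6 = 276 mm². φR_n = 0.90 × 300 × 276 = 74.5 kN.
Governing: min(71.5, 84.2, 74.5) = 71.5 kN → weld metal.

71.5 kN (weld metal governs)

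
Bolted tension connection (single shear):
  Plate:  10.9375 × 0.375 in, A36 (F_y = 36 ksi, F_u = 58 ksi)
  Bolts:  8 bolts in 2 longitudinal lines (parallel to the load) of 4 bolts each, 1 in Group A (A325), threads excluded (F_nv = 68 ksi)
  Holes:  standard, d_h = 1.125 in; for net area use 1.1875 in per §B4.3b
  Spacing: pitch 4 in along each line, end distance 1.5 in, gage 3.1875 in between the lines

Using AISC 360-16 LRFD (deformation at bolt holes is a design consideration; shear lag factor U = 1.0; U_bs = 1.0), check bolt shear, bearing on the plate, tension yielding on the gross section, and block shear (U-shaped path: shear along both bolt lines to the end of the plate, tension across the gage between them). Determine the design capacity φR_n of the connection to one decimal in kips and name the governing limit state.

132.9 kips (gross-section yield governs)

Bolt shear: A_b = π(1)²/4 = 0.7854 in². φR_n = 0.75 × 68 × 0.7854 × 8 × 1 = 320.4 kips.
Bearing (0.375 in plate, F_u = 58 ksi): end bolts L_c = 1.5 − 1.125/2 = 0.9375, R_n = min(1.2×0.9375×0.375×58, 2.4×1×0.375×58) = 24.469 kips/bolt; interior L_c = 4 − 1.125 = 2.875, R_n = 52.2 kips/bolt. φR_n = 0.75 × (2×24.469 + 6×52.2) = 271.6 kips.
Tension yield (gross): A_g = 10.9375×0.375 = 4.1016 in². φR_n = 0.90 × 36 × 4.1016 = 132.9 kips.
Block shear: shear path 2×[1.5+3×4] = 2×13.5 in, A_gv = 10.125, A_nv = 2×(13.5 − 3.5×1.1875)×0.375 = 7.0078 in²; tension across gage: (3.1875 − 1×1.1875)×0.375 = 0.75 in². R_n = min(0.6×58×7.0078, 0.6×36×10.125) + 1.0×58×0.75 = min(243.87, 218.7) + 43.5 = 262.2 kips. φR_n = 0.75 × 262.2 = 196.7 kips.
Governing: min(320.4, 271.6, 132.9, 196.7) = 132.9 kips → gross-section yield.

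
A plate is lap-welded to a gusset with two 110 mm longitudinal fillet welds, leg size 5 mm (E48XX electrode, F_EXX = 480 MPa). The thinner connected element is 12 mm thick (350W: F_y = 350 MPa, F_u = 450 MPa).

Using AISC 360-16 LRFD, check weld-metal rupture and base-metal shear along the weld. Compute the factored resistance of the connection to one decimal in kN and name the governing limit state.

168.0 kN (weld metal governs)

Weld metal: throat = 0.707×5 = 3.535 mm, L = 2×110 = 220 mm. φR_n = 0.75 × 0.6 × 480 × 3.535 × 220 = 168.0 kN.
Base metal shear (12 mm plate): yield φR_n = 1.0×0.6×350×12×220 = 554.4 kN; rupture φR_n = 0.75×0.6×450×12×220 = 534.6 kN; take 534.6 kN (rupture).
Governing: min(168.0, 534.6) = 168.0 kN → weld metal.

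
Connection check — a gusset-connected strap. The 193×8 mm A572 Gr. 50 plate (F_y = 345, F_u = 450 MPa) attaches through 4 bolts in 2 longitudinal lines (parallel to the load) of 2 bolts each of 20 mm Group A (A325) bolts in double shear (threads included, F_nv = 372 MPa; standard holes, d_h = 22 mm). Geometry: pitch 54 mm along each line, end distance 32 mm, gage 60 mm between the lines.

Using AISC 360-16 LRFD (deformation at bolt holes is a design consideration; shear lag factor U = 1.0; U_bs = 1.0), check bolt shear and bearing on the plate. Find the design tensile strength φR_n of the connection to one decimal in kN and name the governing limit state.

343.4 kN (bearing governs)

Bolt shear: A_b = π(20)²/4 = 314.16 mm². φR_n = 0.75 × 372 × 314.16 × 4 × 2 = 701.2 kN.
Bearing (8 mm plate, F_u = 450 MPa): end bolts L_c = 32 − 22/2 = 21, R_n = min(1.2×21×8×450, 2.4×20×8×450) = 90.72 kN/bolt; interior L_c = 54 − 22 = 32, R_n = 138.24 kN/bolt. φR_n = 0.75 × (2×90.72 + 2×138.24) = 343.4 kN.
Governing: min(701.2, 343.4) = 343.4 kN → bearing.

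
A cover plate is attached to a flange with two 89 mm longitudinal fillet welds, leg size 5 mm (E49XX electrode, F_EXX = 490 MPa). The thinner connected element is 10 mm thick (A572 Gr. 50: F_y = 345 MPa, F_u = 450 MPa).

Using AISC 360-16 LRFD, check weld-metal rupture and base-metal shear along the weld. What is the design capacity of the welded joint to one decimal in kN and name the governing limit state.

138.7 kN (weld metal governs)

Weld metal: throat = 0.707×5 = 3.535 mm, L = 2×89 = 178 mm. φR_n = 0.75 × 0.6 × 490 × 3.535 × 178 = 138.7 kN.
Base metal shear (10 mm plate): yield φR_n = 1.0×0.6×345×10×178 = 368.5 kN; rupture φR_n = 0.75×0.6×450×10×178 = 360.5 kN; take 360.5 kN (rupture).
Governing: min(138.7, 360.5) = 138.7 kN → weld metal.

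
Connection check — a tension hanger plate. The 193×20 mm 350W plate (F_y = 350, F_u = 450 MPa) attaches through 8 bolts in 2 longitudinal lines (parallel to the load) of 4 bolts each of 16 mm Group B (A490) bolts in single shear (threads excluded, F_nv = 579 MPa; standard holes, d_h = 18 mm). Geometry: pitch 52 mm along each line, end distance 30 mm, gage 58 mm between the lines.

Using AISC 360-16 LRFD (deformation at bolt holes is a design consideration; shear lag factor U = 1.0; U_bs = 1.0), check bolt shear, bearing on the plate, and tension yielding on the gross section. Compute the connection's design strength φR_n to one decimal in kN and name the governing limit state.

698.5 kN (bolt shear governs)

Bolt shear: A_b = π(16)²/4 = 201.06 mm². φR_n = 0.75 × 579 × 201.06 × 8 × 1 = 698.5 kN.
Bearing (20 mm plate, F_u = 450 MPa): end bolts L_c = 30 − 18/2 = 21, R_n = min(1.2×21×20×450, 2.4×16×20×450) = 226.8 kN/bolt; interior L_c = 52 − 18 = 34, R_n = 345.6 kN/bolt. φR_n = 0.75 × (2×226.8 + 6×345.6) = 1895.4 kN.
Tension yield (gross): A_g = 193×20 = 3860 mm². φR_n = 0.90 × 350 × 3860 = 1215.9 kN.
Governing: min(698.5, 1895.4, 1215.9) = 698.5 kN → bolt shear.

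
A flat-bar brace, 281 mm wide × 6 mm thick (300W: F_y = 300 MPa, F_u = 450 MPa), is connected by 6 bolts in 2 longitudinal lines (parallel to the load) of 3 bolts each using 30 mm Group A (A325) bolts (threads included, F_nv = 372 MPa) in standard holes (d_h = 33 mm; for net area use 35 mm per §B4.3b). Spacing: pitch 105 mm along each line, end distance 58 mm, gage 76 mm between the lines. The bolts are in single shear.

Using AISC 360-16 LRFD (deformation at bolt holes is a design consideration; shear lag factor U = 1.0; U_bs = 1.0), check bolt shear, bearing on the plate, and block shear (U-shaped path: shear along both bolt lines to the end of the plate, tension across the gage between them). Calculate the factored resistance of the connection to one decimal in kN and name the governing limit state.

Bolt shear: A_b = π(30)²/4 = 706.86 mm². φR_n = 0.75 × 372 × 706.86 × 6 × 1 = 1183.3 kN.
Bearing (6 mm plate, F_u = 450 MPa): end bolts L_c = 58 − 33/2 = 41.5, R_n = min(1.2×41.5×6×450, 2.4×30×6×450) = 134.46 kN/bolt; interior L_c = 105 − 33 = 72, R_n = 194.4 kN/bolt. φR_n = 0.75 × (2×134.46 + 4×194.4) = 784.9 kN.
Block shear: shear path 2×[58+2×105] = 2×268 mm, A_gv = 3216, A_nv = 2×(268 − 2.5×35)×6 = 2166 mm²; tension across gage: (76 − 1×35)×6 = 246 mm². R_n = min(0.6×450×2166, 0.6×300×3216) + 1.0×450×246 = min(584.82, 578.88) + 110.7 = 689.58 kN. φR_n = 0.75 × 689.58 = 517.2 kN.
Governing: min(1183.3, 784.9, 517.2) = 517.2 kN → block shear.

517.2 kN (block shear governs)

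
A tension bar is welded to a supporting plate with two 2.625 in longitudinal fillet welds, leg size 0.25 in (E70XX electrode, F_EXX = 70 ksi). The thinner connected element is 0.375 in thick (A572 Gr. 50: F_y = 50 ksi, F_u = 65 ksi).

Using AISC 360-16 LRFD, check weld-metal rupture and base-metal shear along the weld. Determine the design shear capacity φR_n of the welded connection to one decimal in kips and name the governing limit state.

Weld metal: throat = 0.707×0.25 = 0.17675 in, L = 2×2.625 = 5.25 in. φR_n = 0.75 × 0.6 × 70 × 0.17675 × 5.25 = 29.2 kips.
Base metal shear (0.375 in plate): yield φR_n = 1.0×0.6×50×0.375×5.25 = 59.1 kips; rupture φR_n = 0.75×0.6×65×0.375×5.25 = 57.6 kips; take 57.6 kips (rupture).
Governing: min(29.2, 57.6) = 29.2 kips → weld metal.

29.2 kips (weld metal governs)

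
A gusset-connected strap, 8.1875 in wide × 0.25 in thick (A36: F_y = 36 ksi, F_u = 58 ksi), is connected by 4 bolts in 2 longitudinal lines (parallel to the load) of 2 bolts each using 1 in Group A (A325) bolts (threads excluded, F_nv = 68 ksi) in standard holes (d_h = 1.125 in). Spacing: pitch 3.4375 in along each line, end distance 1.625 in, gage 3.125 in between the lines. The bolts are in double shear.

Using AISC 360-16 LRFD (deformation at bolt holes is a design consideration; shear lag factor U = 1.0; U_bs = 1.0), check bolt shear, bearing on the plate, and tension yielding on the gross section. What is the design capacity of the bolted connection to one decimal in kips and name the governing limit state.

Bolt shear: A_b = π(1)²/4 = 0.7854 in². φR_n = 0.75 × 68 × 0.7854 × 4 × 2 = 320.4 kips.
Bearing (0.25 in plate, F_u = 58 ksi): end bolts L_c = 1.625 − 1.125/2 = 1.0625, R_n = min(1.2×1.0625×0.25×58, 2.4×1×0.25×58) = 18.488 kips/bolt; interior L_c = 3.4375 − 1.125 = 2.3125, R_n = 34.8 kips/bolt. φR_n = 0.75 × (2×18.488 + 2×34.8) = 79.9 kips.
Tension yield (gross): A_g = 8.1875×0.25 = 2.0469 in². φR_n = 0.90 × 36 × 2.0469 = 66.3 kips.
Governing: min(320.4, 79.9, 66.3) = 66.3 kips → gross-section yield.

66.3 kips (gross-section yield governs)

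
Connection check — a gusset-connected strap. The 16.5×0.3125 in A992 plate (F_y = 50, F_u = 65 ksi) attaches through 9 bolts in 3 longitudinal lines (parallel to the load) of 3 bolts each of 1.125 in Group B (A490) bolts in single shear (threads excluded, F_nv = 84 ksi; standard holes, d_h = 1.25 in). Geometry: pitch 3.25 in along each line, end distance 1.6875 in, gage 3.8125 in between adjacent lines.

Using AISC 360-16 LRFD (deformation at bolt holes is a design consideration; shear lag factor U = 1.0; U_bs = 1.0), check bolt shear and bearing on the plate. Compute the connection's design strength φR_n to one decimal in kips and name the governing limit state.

Bolt shear: A_b = π(1.125)²/4 = 0.99402 in². φR_n = 0.75 × 84 × 0.99402 × 9 × 1 = 563.6 kips.
Bearing (0.3125 in plate, F_u = 65 ksi): end bolts L_c = 1.6875 − 1.25/2 = 1.0625, R_n = min(1.2×1.0625×0.3125×65, 2.4×1.125×0.3125×65) = 25.898 kips/bolt; interior L_c = 3.25 − 1.25 = 2, R_n = 48.75 kips/bolt. φR_n = 0.75 × (3×25.898 + 6×48.75) = 277.6 kips.
Governing: min(563.6, 277.6) = 277.6 kips → bearing.

277.6 kips (bearing governs)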